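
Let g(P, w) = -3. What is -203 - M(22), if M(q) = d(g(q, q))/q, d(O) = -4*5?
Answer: -2223/11 ≈ -202.09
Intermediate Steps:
d(O) = -20
M(q) = -20/q
-203 - M(22) = -203 - (-20)/22 = -203 - 1*(-10/11) = -203 + 10/11 = -2223/11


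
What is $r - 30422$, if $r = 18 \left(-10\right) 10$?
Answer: $-32222$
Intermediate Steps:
$r = -1800$ ($r = \left(-180\right) 10 = -1800$)
$r - 30422 = -1800 - 30422 = -32222$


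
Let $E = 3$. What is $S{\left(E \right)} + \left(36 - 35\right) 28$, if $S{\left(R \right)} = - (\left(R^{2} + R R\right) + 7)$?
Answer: $3$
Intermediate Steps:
$S{\left(R \right)} = -7 - 2 R^{2}$ ($S{\left(R \right)} = - (\left(R^{2} + R^{2}\right) + 7) = - (2 R^{2} + 7) = - (7 + 2 R^{2}) = -7 - 2 R^{2}$)
$S{\left(E \right)} + \left(36 - 35\right) 28 = \left(-7 - 2 \cdot 3^{2}\right) + \left(36 - 35\right) 28 = \left(-7 - 18\right) + \left(36 - 35\right) 28 = \left(-7 - 18\right) + 1 \cdot 28 = -25 + 28 = 3$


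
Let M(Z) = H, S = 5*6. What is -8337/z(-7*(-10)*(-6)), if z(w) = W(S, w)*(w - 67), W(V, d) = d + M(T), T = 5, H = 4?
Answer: -8337/202592 ≈ -0.041152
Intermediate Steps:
S = 30
M(Z) = 4
W(V, d) = 4 + d (W(V, d) = d + 4 = 4 + d)
z(w) = (-67 + w)*(4 + w) (z(w) = (4 + w)*(w - 67) = (4 + w)*(-67 + w) = (-67 + w)*(4 + w))
-8337/z(-7*(-10)*(-6)) = -8337*1/((-67 - 7*(-10)*(-6))*(4 - 7*(-10)*(-6))) = -8337*1/((-67 + 70*(-6))*(4 + 70*(-6))) = -8337*1/((-67 - 420)*(4 - 420)) = -8337/((-487*(-416))) = -8337/202592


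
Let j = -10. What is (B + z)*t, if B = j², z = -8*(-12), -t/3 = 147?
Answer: -86436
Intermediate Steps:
t = -441 (t = -3*147 = -441)
z = 96
B = 100 (B = (-10)² = 100)
(B + z)*t = (100 + 96)*(-441) = 196*(-441) = -86436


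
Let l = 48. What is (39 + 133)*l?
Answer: 8256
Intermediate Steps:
(39 + 133)*l = (39 + 133)*48 = 172*48 = 8256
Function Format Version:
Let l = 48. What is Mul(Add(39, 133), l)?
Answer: 8256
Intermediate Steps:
Mul(Add(39, 133), l) = Mul(Add(39, 133), 48) = Mul(172, 48) = 8256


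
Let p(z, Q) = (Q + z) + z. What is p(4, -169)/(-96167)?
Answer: 161/96167 ≈ 0.0016742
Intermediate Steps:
p(z, Q) = Q + 2*z
p(4, -169)/(-96167) = (-169 + 2*4)/(-96167) = (-169 + 8)*(-1/96167) = -161*(-1/96167) = 161/96167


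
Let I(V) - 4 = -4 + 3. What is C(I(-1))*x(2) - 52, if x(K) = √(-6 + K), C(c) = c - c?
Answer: -52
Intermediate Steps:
I(V) = 3 (I(V) = 4 + (-4 + 3) = 4 - 1 = 3)
C(c) = 0
C(I(-1))*x(2) - 52 = 0*√(-6 + 2) - 52 = 0*√(-4) - 52 = 0*(2*I) - 52 = 0 - 52 = -52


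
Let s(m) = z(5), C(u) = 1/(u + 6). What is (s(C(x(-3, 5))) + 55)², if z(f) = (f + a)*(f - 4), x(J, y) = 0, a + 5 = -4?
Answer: 2601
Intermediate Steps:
a = -9 (a = -5 - 4 = -9)
z(f) = (-9 + f)*(-4 + f) (z(f) = (f - 9)*(f - 4) = (-9 + f)*(-4 + f))
C(u) = 1/(6 + u)
s(m) = -4 (s(m) = 36 + 5² - 13*5 = 36 + 25 - 65 = -4)
(s(C(x(-3, 5))) + 55)² = (-4 + 55)² = 51² = 2601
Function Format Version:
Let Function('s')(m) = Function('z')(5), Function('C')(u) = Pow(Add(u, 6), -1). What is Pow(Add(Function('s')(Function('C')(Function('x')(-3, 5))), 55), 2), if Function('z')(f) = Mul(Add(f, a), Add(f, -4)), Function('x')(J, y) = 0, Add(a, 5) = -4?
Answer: 2601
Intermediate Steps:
a = -9 (a = Add(-5, -4) = -9)
Function('z')(f) = Mul(Add(-9, f), Add(-4, f)) (Function('z')(f) = Mul(Add(f, -9), Add(f, -4)) = Mul(Add(-9, f), Add(-4, f)))
Function('C')(u) = Pow(Add(6, u), -1)
Function('s')(m) = -4 (Function('s')(m) = Add(36, Pow(5, 2), Mul(-13, 5)) = Add(36, 25, -65) = -4)
Pow(Add(Function('s')(Function('C')(Function('x')(-3, 5))), 55), 2) = Pow(Add(-4, 55), 2) = Pow(51, 2) = 2601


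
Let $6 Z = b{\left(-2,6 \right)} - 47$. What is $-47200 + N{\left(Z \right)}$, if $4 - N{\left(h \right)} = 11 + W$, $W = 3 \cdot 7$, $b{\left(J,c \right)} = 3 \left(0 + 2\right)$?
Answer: $-47228$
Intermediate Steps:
$b{\left(J,c \right)} = 6$ ($b{\left(J,c \right)} = 3 \cdot 2 = 6$)
$W = 21$
$Z = - \frac{41}{6}$ ($Z = \frac{6 - 47}{6} = \frac{1}{6} \left(-41\right) = - \frac{41}{6} \approx -6.8333$)
$N{\left(h \right)} = -28$ ($N{\left(h \right)} = 4 - \left(11 + 21\right) = 4 - 32 = -28$)
$-47200 + N{\left(Z \right)} = -47200 - 28 = -47228$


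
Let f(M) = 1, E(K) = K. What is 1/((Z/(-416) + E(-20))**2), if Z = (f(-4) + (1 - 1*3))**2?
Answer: 173056/69239041 ≈ 0.0024994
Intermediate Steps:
Z = 1 (Z = (1 + (1 - 1*3))**2 = (1 + (1 - 3))**2 = (1 - 2)**2 = (-1)**2 = 1)
1/((Z/(-416) + E(-20))**2) = 1/((1/(-416) - 20)**2) = 1/((1*(-1/416) - 20)**2) = 1/((-1/416 - 20)**2) = 1/((-8321/416)**2) = 1/(69239041/173056) = 173056/69239041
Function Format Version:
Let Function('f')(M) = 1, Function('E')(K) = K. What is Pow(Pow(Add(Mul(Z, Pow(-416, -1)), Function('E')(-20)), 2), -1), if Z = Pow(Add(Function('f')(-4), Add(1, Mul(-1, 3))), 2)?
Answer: Rational(173056, 69239041) ≈ 0.0024994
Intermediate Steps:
Z = 1 (Z = Pow(Add(1, Add(1, Mul(-1, 3))), 2) = Pow(Add(1, Add(1, -3)), 2) = Pow(Add(1, -2), 2) = Pow(-1, 2) = 1)
Pow(Pow(Add(Mul(Z, Pow(-416, -1)), Function('E')(-20)), 2), -1) = Pow(Pow(Add(Mul(1, Pow(-416, -1)), -20), 2), -1) = Pow(Pow(Add(Mul(1, Rational(-1, 416)), -20), 2), -1) = Pow(Pow(Add(Rational(-1, 416), -20), 2), -1) = Pow(Pow(Rational(-8321, 416), 2), -1) = Pow(Rational(69239041, 173056), -1) = Rational(173056, 69239041)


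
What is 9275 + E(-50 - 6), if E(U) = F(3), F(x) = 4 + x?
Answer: 9282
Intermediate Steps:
E(U) = 7 (E(U) = 4 + 3 = 7)
9275 + E(-50 - 6) = 9275 + 7 = 9282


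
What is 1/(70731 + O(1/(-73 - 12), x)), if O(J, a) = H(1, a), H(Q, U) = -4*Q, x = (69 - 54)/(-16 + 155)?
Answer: 1/70727 ≈ 1.4139e-5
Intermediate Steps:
x = 15/139 ≈ 0.10791
O(J, a) = -4 (O(J, a) = -4*1 = -4)
1/(70731 + O(1/(-73 - 12), x)) = 1/(70731 - 4) = 1/70727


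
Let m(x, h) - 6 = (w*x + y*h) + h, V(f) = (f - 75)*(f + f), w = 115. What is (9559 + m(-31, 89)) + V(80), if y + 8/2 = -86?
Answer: -1121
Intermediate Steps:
y = -90 (y = -4 - 86 = -90)
V(f) = 2*f*(-75 + f) (V(f) = (-75 + f)*(2*f) = 2*f*(-75 + f))
m(x, h) = 6 - 89*h + 115*x (m(x, h) = 6 + ((115*x - 90*h) + h) = 6 + ((-90*h + 115*x) + h) = 6 + (-89*h + 115*x) = 6 - 89*h + 115*x)
(9559 + m(-31, 89)) + V(80) = (9559 + (6 - 89*89 + 115*(-31))) + 2*80*(-75 + 80) = (9559 + (6 - 7921 - 3565)) + 2*80*5 = (9559 - 11480) + 800 = -1921 + 800 = -1121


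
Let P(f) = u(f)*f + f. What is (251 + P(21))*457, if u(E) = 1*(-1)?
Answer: 114707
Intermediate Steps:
u(E) = -1
P(f) = 0 (P(f) = -f + f = 0)
(251 + P(21))*457 = (251 + 0)*457 = 251*457 = 114707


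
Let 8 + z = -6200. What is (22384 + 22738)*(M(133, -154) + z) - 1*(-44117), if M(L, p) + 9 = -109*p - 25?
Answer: 475810485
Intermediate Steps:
z = -6208 (z = -8 - 6200 = -6208)
M(L, p) = -34 - 109*p (M(L, p) = -9 + (-109*p - 25) = -9 + (-25 - 109*p) = -34 - 109*p)
(22384 + 22738)*(M(133, -154) + z) - 1*(-44117) = (22384 + 22738)*((-34 - 109*(-154)) - 6208) - 1*(-44117) = 45122*((-34 + 16786) - 6208) + 44117 = 45122*(16752 - 6208) + 44117 = 45122*10544 + 44117 = 475766368 + 44117 = 475810485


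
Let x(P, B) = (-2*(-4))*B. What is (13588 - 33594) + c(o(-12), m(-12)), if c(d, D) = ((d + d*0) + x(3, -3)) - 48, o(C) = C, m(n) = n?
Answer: -20090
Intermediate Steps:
x(P, B) = 8*B
c(d, D) = -72 + d (c(d, D) = ((d + d*0) + 8*(-3)) - 48 = ((d + 0) - 24) - 48 = (d - 24) - 48 = (-24 + d) - 48 = -72 + d)
(13588 - 33594) + c(o(-12), m(-12)) = (13588 - 33594) + (-72 - 12) = -20006 - 84 = -20090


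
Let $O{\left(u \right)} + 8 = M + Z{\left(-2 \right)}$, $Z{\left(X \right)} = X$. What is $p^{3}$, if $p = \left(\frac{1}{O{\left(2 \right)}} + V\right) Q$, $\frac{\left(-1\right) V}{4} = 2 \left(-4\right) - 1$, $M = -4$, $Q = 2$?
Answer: $\frac{127263527}{343} \approx 3.7103 \cdot 10^{5}$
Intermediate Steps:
$O{\left(u \right)} = -14$ ($O{\left(u \right)} = -8 - 6 = -14$)
$V = 36$ ($V = - 4 \left(2 \left(-4\right) - 1\right) = - 4 \left(-8 - 1\right) = \left(-4\right) \left(-9\right) = 36$)
$p = \frac{503}{7}$ ($p = \left(\frac{1}{-14} + 36\right) 2 = \left(- \frac{1}{14} + 36\right) 2 = \frac{503}{14} \cdot 2 = \frac{503}{7} \approx 71.857$)
$p^{3} = \left(\frac{503}{7}\right)^{3} = \frac{127263527}{343}$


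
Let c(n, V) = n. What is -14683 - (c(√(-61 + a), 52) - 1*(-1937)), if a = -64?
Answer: -16620 - 5*I*√5 ≈ -16620.0 - 11.18*I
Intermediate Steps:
-14683 - (c(√(-61 + a), 52) - 1*(-1937)) = -14683 - (√(-61 - 64) - 1*(-1937)) = -14683 - (√(-125) + 1937) = -14683 - (5*I*√5 + 1937) = -14683 - (1937 + 5*I*√5) = -14683 + (-1937 - 5*I*√5) = -16620 - 5*I*√5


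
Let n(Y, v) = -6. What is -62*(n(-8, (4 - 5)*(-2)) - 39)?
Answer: 2790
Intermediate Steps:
-62*(n(-8, (4 - 5)*(-2)) - 39) = -62*(-6 - 39) = -62*(-45) = 2790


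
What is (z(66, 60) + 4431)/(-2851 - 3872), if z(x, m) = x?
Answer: -1499/2241 ≈ -0.66890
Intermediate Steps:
(z(66, 60) + 4431)/(-2851 - 3872) = (66 + 4431)/(-2851 - 3872) = 4497/(-6723) = 4497*(-1/6723) = -1499/2241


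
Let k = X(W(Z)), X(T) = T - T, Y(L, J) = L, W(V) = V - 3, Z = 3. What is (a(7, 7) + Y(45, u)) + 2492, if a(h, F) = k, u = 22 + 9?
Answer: 2537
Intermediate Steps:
u = 31
W(V) = -3 + V
X(T) = 0
k = 0
a(h, F) = 0
(a(7, 7) + Y(45, u)) + 2492 = (0 + 45) + 2492 = 45 + 2492 = 2537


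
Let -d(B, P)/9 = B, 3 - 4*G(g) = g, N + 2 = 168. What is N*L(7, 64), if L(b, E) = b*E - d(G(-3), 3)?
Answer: 76609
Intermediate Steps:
N = 166 (N = -2 + 168 = 166)
G(g) = 3/4 - g/4
d(B, P) = -9*B
L(b, E) = 27/2 + E*b (L(b, E) = b*E - (-9)*(3/4 - 1/4*(-3)) = E*b - (-9)*(3/4 + 3/4) = E*b - (-9)*3/2 = E*b - 1*(-27/2) = E*b + 27/2 = 27/2 + E*b)
N*L(7, 64) = 166*(27/2 + 64*7) = 166*(27/2 + 448) = 166*(923/2) = 76609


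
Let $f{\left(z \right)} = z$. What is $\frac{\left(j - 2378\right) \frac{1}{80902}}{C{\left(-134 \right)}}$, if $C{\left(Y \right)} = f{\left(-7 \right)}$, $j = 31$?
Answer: $\frac{2347}{566314} \approx 0.0041443$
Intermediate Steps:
$C{\left(Y \right)} = -7$
$\frac{\left(j - 2378\right) \frac{1}{80902}}{C{\left(-134 \right)}} = \frac{\left(31 - 2378\right) \frac{1}{80902}}{-7} = \left(31 - 2378\right) \frac{1}{80902} \left(- \frac{1}{7}\right) = \left(-2347\right) \frac{1}{80902} \left(- \frac{1}{7}\right) = \left(- \frac{2347}{80902}\right) \left(- \frac{1}{7}\right) = \frac{2347}{566314}$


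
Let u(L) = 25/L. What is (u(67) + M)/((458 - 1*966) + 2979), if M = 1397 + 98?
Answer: 100190/165557 ≈ 0.60517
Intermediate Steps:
M = 1495
(u(67) + M)/((458 - 1*966) + 2979) = (25/67 + 1495)/((458 - 1*966) + 2979) = (25*(1/67) + 1495)/((458 - 966) + 2979) = (25/67 + 1495)/(-508 + 2979) = (100190/67)/2471 = (100190/67)*(1/2471) = 100190/165557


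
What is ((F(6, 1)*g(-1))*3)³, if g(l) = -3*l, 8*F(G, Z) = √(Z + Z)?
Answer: 729*√2/256 ≈ 4.0272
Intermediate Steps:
F(G, Z) = √2*√Z/8 (F(G, Z) = √(Z + Z)/8 = √(2*Z)/8 = (√2*√Z)/8 = √2*√Z/8)
((F(6, 1)*g(-1))*3)³ = (((√2*√1/8)*(-3*(-1)))*3)³ = ((((⅛)*√2*1)*3)*3)³ = (((√2/8)*3)*3)³ = ((3*√2/8)*3)³ = (9*√2/8)³ = 729*√2/256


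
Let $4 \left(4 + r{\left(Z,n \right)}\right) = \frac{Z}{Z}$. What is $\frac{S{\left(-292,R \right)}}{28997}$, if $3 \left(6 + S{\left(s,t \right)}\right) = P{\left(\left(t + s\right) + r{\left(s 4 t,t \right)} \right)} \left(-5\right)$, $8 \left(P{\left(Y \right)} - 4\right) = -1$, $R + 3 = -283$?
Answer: $- \frac{299}{695928} \approx -0.00042964$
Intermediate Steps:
$R = -286$ ($R = -3 - 283 = -286$)
$r{\left(Z,n \right)} = - \frac{15}{4}$ ($r{\left(Z,n \right)} = -4 + \frac{Z \frac{1}{Z}}{4} = -4 + \frac{1}{4} \cdot 1 = -4 + \frac{1}{4} = - \frac{15}{4}$)
$P{\left(Y \right)} = \frac{31}{8}$ ($P{\left(Y \right)} = 4 + \frac{1}{8} \left(-1\right) = 4 - \frac{1}{8} = \frac{31}{8}$)
$S{\left(s,t \right)} = - \frac{299}{24}$ ($S{\left(s,t \right)} = -6 + \frac{\frac{31}{8} \left(-5\right)}{3} = -6 + \frac{1}{3} \left(- \frac{155}{8}\right) = -6 - \frac{155}{24} = - \frac{299}{24}$)
$\frac{S{\left(-292,R \right)}}{28997} = - \frac{299}{24 \cdot 28997} = \left(- \frac{299}{24}\right) \frac{1}{28997} = - \frac{299}{695928}$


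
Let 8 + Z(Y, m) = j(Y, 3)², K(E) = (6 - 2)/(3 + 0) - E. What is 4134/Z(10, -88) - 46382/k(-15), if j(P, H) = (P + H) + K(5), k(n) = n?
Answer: 16791037/5340 ≈ 3144.4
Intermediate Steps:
K(E) = 4/3 - E
j(P, H) = -11/3 + H + P (j(P, H) = (P + H) + (4/3 - 1*5) = (H + P) + (4/3 - 5) = (H + P) - 11/3 = -11/3 + H + P)
Z(Y, m) = -8 + (-⅔ + Y)² (Z(Y, m) = -8 + (-11/3 + 3 + Y)² = -8 + (-⅔ + Y)²)
4134/Z(10, -88) - 46382/k(-15) = 4134/(-8 + (-2 + 3*10)²/9) - 46382/(-15) = 4134/(-8 + (-2 + 30)²/9) - 46382*(-1/15) = 4134/(-8 + (⅑)*28²) + 46382/15 = 4134/(-8 + (⅑)*784) + 46382/15 = 4134/(-8 + 784/9) + 46382/15 = 4134/(712/9) + 46382/15 = 4134*(9/712) + 46382/15 = 18603/356 + 46382/15 = 16791037/5340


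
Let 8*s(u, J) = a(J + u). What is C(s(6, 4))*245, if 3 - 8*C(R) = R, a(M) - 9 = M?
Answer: 1225/64 ≈ 19.141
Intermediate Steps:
a(M) = 9 + M
s(u, J) = 9/8 + J/8 + u/8 (s(u, J) = (9 + (J + u))/8 = (9 + J + u)/8 = 9/8 + J/8 + u/8)
C(R) = 3/8 - R/8
C(s(6, 4))*245 = (3/8 - (9/8 + (⅛)*4 + (⅛)*6)/8)*245 = (3/8 - (9/8 + ½ + ¾)/8)*245 = (3/8 - ⅛*19/8)*245 = (3/8 - 19/64)*245 = (5/64)*245 = 1225/64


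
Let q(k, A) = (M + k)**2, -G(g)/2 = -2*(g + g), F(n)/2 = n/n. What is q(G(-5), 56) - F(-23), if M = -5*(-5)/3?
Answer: 9007/9 ≈ 1000.8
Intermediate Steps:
F(n) = 2 (F(n) = 2*(n/n) = 2*1 = 2)
G(g) = 8*g (G(g) = -(-4)*(g + g) = -(-4)*2*g = -(-8)*g = 8*g)
M = 25/3 (M = 25*(1/3) = 25/3 ≈ 8.3333)
q(k, A) = (25/3 + k)**2
q(G(-5), 56) - F(-23) = (25 + 3*(8*(-5)))**2/9 - 1*2 = (25 + 3*(-40))**2/9 - 2 = (25 - 120)**2/9 - 2 = (1/9)*(-95)**2 - 2 = (1/9)*9025 - 2 = 9025/9 - 2 = 9007/9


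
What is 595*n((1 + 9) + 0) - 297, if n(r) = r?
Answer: 5653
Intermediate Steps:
595*n((1 + 9) + 0) - 297 = 595*((1 + 9) + 0) - 297 = 595*(10 + 0) - 297 = 595*10 - 297 = 5950 - 297 = 5653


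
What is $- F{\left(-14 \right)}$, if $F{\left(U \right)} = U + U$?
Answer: $28$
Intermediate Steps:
$F{\left(U \right)} = 2 U$
$- F{\left(-14 \right)} = - 2 \left(-14\right) = \left(-1\right) \left(-28\right) = 28$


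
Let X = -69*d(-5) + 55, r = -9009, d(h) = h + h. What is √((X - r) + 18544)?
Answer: √28298 ≈ 168.22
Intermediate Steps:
d(h) = 2*h
X = 745 (X = -138*(-5) + 55 = -69*(-10) + 55 = 690 + 55 = 745)
√((X - r) + 18544) = √((745 - 1*(-9009)) + 18544) = √((745 + 9009) + 18544) = √(9754 + 18544) = √28298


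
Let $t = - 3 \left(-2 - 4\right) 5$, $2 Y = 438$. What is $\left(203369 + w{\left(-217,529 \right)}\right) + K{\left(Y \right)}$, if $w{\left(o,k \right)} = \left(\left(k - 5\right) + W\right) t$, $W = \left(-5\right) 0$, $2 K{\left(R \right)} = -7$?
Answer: $\frac{501051}{2} \approx 2.5053 \cdot 10^{5}$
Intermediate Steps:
$Y = 219$ ($Y = \frac{1}{2} \cdot 438 = 219$)
$K{\left(R \right)} = - \frac{7}{2}$ ($K{\left(R \right)} = \frac{1}{2} \left(-7\right) = - \frac{7}{2}$)
$t = 90$ ($t = \left(-3\right) \left(-6\right) 5 = 18 \cdot 5 = 90$)
$W = 0$
$w{\left(o,k \right)} = -450 + 90 k$ ($w{\left(o,k \right)} = \left(\left(k - 5\right) + 0\right) 90 = \left(\left(-5 + k\right) + 0\right) 90 = \left(-5 + k\right) 90 = -450 + 90 k$)
$\left(203369 + w{\left(-217,529 \right)}\right) + K{\left(Y \right)} = \left(203369 + \left(-450 + 90 \cdot 529\right)\right) - \frac{7}{2} = \left(203369 + \left(-450 + 47610\right)\right) - \frac{7}{2} = \left(203369 + 47160\right) - \frac{7}{2} = 250529 - \frac{7}{2} = \frac{501051}{2}$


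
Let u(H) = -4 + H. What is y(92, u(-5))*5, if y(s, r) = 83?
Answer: 415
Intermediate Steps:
y(92, u(-5))*5 = 83*5 = 415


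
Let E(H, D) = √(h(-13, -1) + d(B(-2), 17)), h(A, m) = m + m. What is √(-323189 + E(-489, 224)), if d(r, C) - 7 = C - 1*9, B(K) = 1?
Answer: √(-323189 + √13) ≈ 568.49*I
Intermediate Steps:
h(A, m) = 2*m
d(r, C) = -2 + C (d(r, C) = 7 + (C - 1*9) = 7 + (C - 9) = 7 + (-9 + C) = -2 + C)
E(H, D) = √13 (E(H, D) = √(2*(-1) + (-2 + 17)) = √(-2 + 15) = √13)
√(-323189 + E(-489, 224)) = √(-323189 + √13)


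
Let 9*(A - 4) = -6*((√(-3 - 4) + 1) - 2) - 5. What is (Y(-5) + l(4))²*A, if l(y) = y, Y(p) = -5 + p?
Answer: 148 - 24*I*√7 ≈ 148.0 - 63.498*I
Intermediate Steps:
A = 37/9 - 2*I*√7/3 (A = 4 + (-6*((√(-3 - 4) + 1) - 2) - 5)/9 = 4 + (-6*((√(-7) + 1) - 2) - 5)/9 = 4 + (-6*((I*√7 + 1) - 2) - 5)/9 = 4 + (-6*((1 + I*√7) - 2) - 5)/9 = 4 + (-6*(-1 + I*√7) - 5)/9 = 4 + ((6 - 6*I*√7) - 5)/9 = 4 + (1 - 6*I*√7)/9 = 4 + (⅑ - 2*I*√7/3) = 37/9 - 2*I*√7/3 ≈ 4.1111 - 1.7638*I)
(Y(-5) + l(4))²*A = ((-5 - 5) + 4)²*(37/9 - 2*I*√7/3) = (-10 + 4)²*(37/9 - 2*I*√7/3) = (-6)²*(37/9 - 2*I*√7/3) = 36*(37/9 - 2*I*√7/3) = 148 - 24*I*√7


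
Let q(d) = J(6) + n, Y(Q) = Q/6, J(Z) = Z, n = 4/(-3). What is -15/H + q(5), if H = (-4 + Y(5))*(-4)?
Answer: 397/114 ≈ 3.4825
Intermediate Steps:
n = -4/3 (n = 4*(-⅓) = -4/3 ≈ -1.3333)
Y(Q) = Q/6 (Y(Q) = Q*(⅙) = Q/6)
q(d) = 14/3 (q(d) = 6 - 4/3 = 14/3)
H = 38/3 (H = (-4 + (⅙)*5)*(-4) = (-4 + ⅚)*(-4) = -19/6*(-4) = 38/3 ≈ 12.667)
-15/H + q(5) = -15/(38/3) + 14/3 = (3/38)*(-15) + 14/3 = -45/38 + 14/3 = 397/114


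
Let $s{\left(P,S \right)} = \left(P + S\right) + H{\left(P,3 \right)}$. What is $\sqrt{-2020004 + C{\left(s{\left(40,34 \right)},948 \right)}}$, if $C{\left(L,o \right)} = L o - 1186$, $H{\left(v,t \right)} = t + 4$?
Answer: $i \sqrt{1944402} \approx 1394.4 i$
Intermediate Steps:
$H{\left(v,t \right)} = 4 + t$
$s{\left(P,S \right)} = 7 + P + S$ ($s{\left(P,S \right)} = \left(P + S\right) + \left(4 + 3\right) = \left(P + S\right) + 7 = 7 + P + S$)
$C{\left(L,o \right)} = -1186 + L o$
$\sqrt{-2020004 + C{\left(s{\left(40,34 \right)},948 \right)}} = \sqrt{-2020004 - \left(1186 - \left(7 + 40 + 34\right) 948\right)} = \sqrt{-2020004 + \left(-1186 + 81 \cdot 948\right)} = \sqrt{-2020004 + \left(-1186 + 76788\right)} = \sqrt{-2020004 + 75602} = \sqrt{-1944402} = i \sqrt{1944402}$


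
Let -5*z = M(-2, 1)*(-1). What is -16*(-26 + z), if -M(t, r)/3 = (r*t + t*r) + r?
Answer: 1936/5 ≈ 387.20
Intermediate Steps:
M(t, r) = -3*r - 6*r*t (M(t, r) = -3*((r*t + t*r) + r) = -3*((r*t + r*t) + r) = -3*(2*r*t + r) = -3*(r + 2*r*t) = -3*r - 6*r*t)
z = 9/5 (z = -(-3*1*(1 + 2*(-2)))*(-1)/5 = -(-3*1*(1 - 4))*(-1)/5 = -(-3*1*(-3))*(-1)/5 = -9*(-1)/5 = -⅕*(-9) = 9/5 ≈ 1.8000)
-16*(-26 + z) = -16*(-26 + 9/5) = -16*(-121/5) = 1936/5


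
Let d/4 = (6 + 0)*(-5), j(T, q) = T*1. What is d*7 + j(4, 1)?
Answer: -836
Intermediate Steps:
j(T, q) = T
d = -120 (d = 4*((6 + 0)*(-5)) = 4*(6*(-5)) = 4*(-30) = -120)
d*7 + j(4, 1) = -120*7 + 4 = -840 + 4 = -836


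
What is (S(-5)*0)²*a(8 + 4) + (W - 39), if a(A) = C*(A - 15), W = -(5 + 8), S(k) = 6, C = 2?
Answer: -52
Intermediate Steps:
W = -13 (W = -1*13 = -13)
a(A) = -30 + 2*A (a(A) = 2*(A - 15) = 2*(-15 + A) = -30 + 2*A)
(S(-5)*0)²*a(8 + 4) + (W - 39) = (6*0)²*(-30 + 2*(8 + 4)) + (-13 - 39) = 0²*(-30 + 2*12) - 52 = 0*(-30 + 24) - 52 = 0*(-6) - 52 = 0 - 52 = -52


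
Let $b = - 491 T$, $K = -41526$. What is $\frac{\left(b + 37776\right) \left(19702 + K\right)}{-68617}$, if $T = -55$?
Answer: $\frac{1413780544}{68617} \approx 20604.0$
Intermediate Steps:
$b = 27005$ ($b = \left(-491\right) \left(-55\right) = 27005$)
$\frac{\left(b + 37776\right) \left(19702 + K\right)}{-68617} = \frac{\left(27005 + 37776\right) \left(19702 - 41526\right)}{-68617} = 64781 \left(-21824\right) \left(- \frac{1}{68617}\right) = \left(-1413780544\right) \left(- \frac{1}{68617}\right) = \frac{1413780544}{68617}$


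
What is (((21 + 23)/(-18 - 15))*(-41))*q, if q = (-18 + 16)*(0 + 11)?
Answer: -3608/3 ≈ -1202.7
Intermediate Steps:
q = -22 (q = -2*11 = -22)
(((21 + 23)/(-18 - 15))*(-41))*q = (((21 + 23)/(-18 - 15))*(-41))*(-22) = ((44/(-33))*(-41))*(-22) = ((44*(-1/33))*(-41))*(-22) = -4/3*(-41)*(-22) = (164/3)*(-22) = -3608/3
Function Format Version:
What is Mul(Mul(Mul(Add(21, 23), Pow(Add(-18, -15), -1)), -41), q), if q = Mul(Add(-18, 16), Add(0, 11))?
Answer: Rational(-3608, 3) ≈ -1202.7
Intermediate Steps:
q = -22 (q = Mul(-2, 11) = -22)
Mul(Mul(Mul(Add(21, 23), Pow(Add(-18, -15), -1)), -41), q) = Mul(Mul(Mul(Add(21, 23), Pow(Add(-18, -15), -1)), -41), -22) = Mul(Mul(Mul(44, Pow(-33, -1)), -41), -22) = Mul(Mul(Mul(44, Rational(-1, 33)), -41), -22) = Mul(Mul(Rational(-4, 3), -41), -22) = Mul(Rational(164, 3), -22) = Rational(-3608, 3)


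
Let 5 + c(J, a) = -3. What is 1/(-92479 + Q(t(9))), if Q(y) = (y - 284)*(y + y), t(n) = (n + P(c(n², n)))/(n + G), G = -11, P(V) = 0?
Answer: -2/179765 ≈ -1.1126e-5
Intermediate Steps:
c(J, a) = -8 (c(J, a) = -5 - 3 = -8)
t(n) = n/(-11 + n) (t(n) = (n + 0)/(n - 11) = n/(-11 + n))
Q(y) = 2*y*(-284 + y) (Q(y) = (-284 + y)*(2*y) = 2*y*(-284 + y))
1/(-92479 + Q(t(9))) = 1/(-92479 + 2*(9/(-11 + 9))*(-284 + 9/(-11 + 9))) = 1/(-92479 + 2*(9/(-2))*(-284 + 9/(-2))) = 1/(-92479 + 2*(9*(-½))*(-284 + 9*(-½))) = 1/(-92479 + 2*(-9/2)*(-284 - 9/2)) = 1/(-92479 + 2*(-9/2)*(-577/2)) = 1/(-92479 + 5193/2) = 1/(-179765/2) = -2/179765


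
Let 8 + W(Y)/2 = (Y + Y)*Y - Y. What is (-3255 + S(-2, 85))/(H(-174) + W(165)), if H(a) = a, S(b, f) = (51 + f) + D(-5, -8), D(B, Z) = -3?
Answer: -1561/54190 ≈ -0.028806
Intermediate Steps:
S(b, f) = 48 + f (S(b, f) = (51 + f) - 3 = 48 + f)
W(Y) = -16 - 2*Y + 4*Y² (W(Y) = -16 + 2*((Y + Y)*Y - Y) = -16 + 2*((2*Y)*Y - Y) = -16 + 2*(2*Y² - Y) = -16 + 2*(-Y + 2*Y²) = -16 + (-2*Y + 4*Y²) = -16 - 2*Y + 4*Y²)
(-3255 + S(-2, 85))/(H(-174) + W(165)) = (-3255 + (48 + 85))/(-174 + (-16 - 2*165 + 4*165²)) = (-3255 + 133)/(-174 + (-16 - 330 + 4*27225)) = -3122/(-174 + (-16 - 330 + 108900)) = -3122/(-174 + 108554) = -3122/108380 = -3122*1/108380 = -1561/54190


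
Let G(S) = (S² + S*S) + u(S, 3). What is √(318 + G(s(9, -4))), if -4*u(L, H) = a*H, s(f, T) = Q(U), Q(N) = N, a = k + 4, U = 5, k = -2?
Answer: √1466/2 ≈ 19.144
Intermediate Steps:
a = 2 (a = -2 + 4 = 2)
s(f, T) = 5
u(L, H) = -H/2
G(S) = -3/2 + 2*S² (G(S) = (S² + S*S) - ½*3 = (S² + S²) - 3/2 = 2*S² - 3/2 = -3/2 + 2*S²)
√(318 + G(s(9, -4))) = √(318 + (-3/2 + 2*5²)) = √(318 + (-3/2 + 2*25)) = √(318 + (-3/2 + 50)) = √(318 + 97/2) = √(733/2) = √1466/2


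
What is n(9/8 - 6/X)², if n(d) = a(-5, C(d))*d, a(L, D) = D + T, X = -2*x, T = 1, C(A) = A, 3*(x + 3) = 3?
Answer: 225/4096 ≈ 0.054932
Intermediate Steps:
x = -2 (x = -3 + (⅓)*3 = -3 + 1 = -2)
X = 4 (X = -2*(-2) = 4)
a(L, D) = 1 + D (a(L, D) = D + 1 = 1 + D)
n(d) = d*(1 + d) (n(d) = (1 + d)*d = d*(1 + d))
n(9/8 - 6/X)² = ((9/8 - 6/4)*(1 + (9/8 - 6/4)))² = ((9*(⅛) - 6*¼)*(1 + (9*(⅛) - 6*¼)))² = ((9/8 - 3/2)*(1 + (9/8 - 3/2)))² = (-3*(1 - 3/8)/8)² = (-3/8*5/8)² = (-15/64)² = 225/4096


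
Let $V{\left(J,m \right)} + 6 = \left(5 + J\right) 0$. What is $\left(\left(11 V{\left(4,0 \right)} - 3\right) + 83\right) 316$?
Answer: $4424$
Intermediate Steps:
$V{\left(J,m \right)} = -6$ ($V{\left(J,m \right)} = -6 + \left(5 + J\right) 0 = -6 + 0 = -6$)
$\left(\left(11 V{\left(4,0 \right)} - 3\right) + 83\right) 316 = \left(\left(11 \left(-6\right) - 3\right) + 83\right) 316 = \left(\left(-66 - 3\right) + 83\right) 316 = \left(-69 + 83\right) 316 = 14 \cdot 316 = 4424$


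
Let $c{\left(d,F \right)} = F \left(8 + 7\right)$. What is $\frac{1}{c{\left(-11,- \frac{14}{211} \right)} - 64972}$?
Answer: $- \frac{211}{13709302} \approx -1.5391 \cdot 10^{-5}$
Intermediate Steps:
$c{\left(d,F \right)} = 15 F$ ($c{\left(d,F \right)} = F 15 = 15 F$)
$\frac{1}{c{\left(-11,- \frac{14}{211} \right)} - 64972} = \frac{1}{15 \left(- \frac{14}{211}\right) - 64972} = \frac{1}{- \frac{210}{211} - 64972} = \frac{1}{- \frac{13709302}{211}} = - \frac{211}{13709302}$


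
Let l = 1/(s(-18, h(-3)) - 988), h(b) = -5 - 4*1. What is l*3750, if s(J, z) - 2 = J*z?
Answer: -1875/412 ≈ -4.5510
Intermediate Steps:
h(b) = -9 (h(b) = -5 - 4 = -9)
s(J, z) = 2 + J*z
l = -1/824 (l = 1/((2 - 18*(-9)) - 988) = 1/((2 + 162) - 988) = 1/(164 - 988) = 1/(-824) = -1/824 ≈ -0.0012136)
l*3750 = -1/824*3750 = -1875/412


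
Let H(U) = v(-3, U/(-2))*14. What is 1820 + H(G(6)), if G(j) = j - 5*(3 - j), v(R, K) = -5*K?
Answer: 2555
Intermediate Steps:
G(j) = -15 + 6*j (G(j) = j + (-15 + 5*j) = -15 + 6*j)
H(U) = 35*U (H(U) = -5*U/(-2)*14 = -5*U*(-1)/2*14 = -(-5)*U/2*14 = (5*U/2)*14 = 35*U)
1820 + H(G(6)) = 1820 + 35*(-15 + 6*6) = 1820 + 35*(-15 + 36) = 1820 + 35*21 = 1820 + 735 = 2555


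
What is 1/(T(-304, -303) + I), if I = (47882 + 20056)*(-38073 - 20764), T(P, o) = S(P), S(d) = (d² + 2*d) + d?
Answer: -1/3997176602 ≈ -2.5018e-10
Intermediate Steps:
S(d) = d² + 3*d
T(P, o) = P*(3 + P)
I = -3997268106 (I = 67938*(-58837) = -3997268106)
1/(T(-304, -303) + I) = 1/(-304*(3 - 304) - 3997268106) = 1/(-304*(-301) - 3997268106) = 1/(91504 - 3997268106) = 1/(-3997176602) = -1/3997176602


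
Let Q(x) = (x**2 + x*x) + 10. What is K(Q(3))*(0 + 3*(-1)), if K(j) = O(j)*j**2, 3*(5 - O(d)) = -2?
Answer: -13328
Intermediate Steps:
Q(x) = 10 + 2*x**2 (Q(x) = (x**2 + x**2) + 10 = 2*x**2 + 10 = 10 + 2*x**2)
O(d) = 17/3 (O(d) = 5 - 1/3*(-2) = 5 + 2/3 = 17/3)
K(j) = 17*j**2/3
K(Q(3))*(0 + 3*(-1)) = (17*(10 + 2*3**2)**2/3)*(0 + 3*(-1)) = (17*(10 + 2*9)**2/3)*(0 - 3) = (17*(10 + 18)**2/3)*(-3) = ((17/3)*28**2)*(-3) = ((17/3)*784)*(-3) = (13328/3)*(-3) = -13328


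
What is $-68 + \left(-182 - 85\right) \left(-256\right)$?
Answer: $68284$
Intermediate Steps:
$-68 + \left(-182 - 85\right) \left(-256\right) = -68 - -68352 = -68 + 68352 = 68284$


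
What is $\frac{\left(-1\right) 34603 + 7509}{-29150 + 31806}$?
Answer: $- \frac{13547}{1328} \approx -10.201$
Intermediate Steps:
$\frac{\left(-1\right) 34603 + 7509}{-29150 + 31806} = \frac{-34603 + 7509}{2656} = \left(-27094\right) \frac{1}{2656} = - \frac{13547}{1328}$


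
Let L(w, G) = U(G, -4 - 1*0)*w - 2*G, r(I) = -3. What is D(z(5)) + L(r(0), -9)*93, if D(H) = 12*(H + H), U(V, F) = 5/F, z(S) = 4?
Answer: 8475/4 ≈ 2118.8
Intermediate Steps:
L(w, G) = -2*G - 5*w/4 (L(w, G) = (5/(-4 - 1*0))*w - 2*G = (5/(-4 + 0))*w - 2*G = (5/(-4))*w - 2*G = (5*(-1/4))*w - 2*G = -5*w/4 - 2*G = -2*G - 5*w/4)
D(H) = 24*H (D(H) = 12*(2*H) = 24*H)
D(z(5)) + L(r(0), -9)*93 = 24*4 + (-2*(-9) - 5/4*(-3))*93 = 96 + (18 + 15/4)*93 = 96 + (87/4)*93 = 96 + 8091/4 = 8475/4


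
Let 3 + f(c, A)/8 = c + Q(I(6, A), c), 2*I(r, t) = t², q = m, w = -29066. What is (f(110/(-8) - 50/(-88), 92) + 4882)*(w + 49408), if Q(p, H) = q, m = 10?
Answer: 1081340036/11 ≈ 9.8304e+7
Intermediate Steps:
q = 10
I(r, t) = t²/2
Q(p, H) = 10
f(c, A) = 56 + 8*c (f(c, A) = -24 + 8*(c + 10) = -24 + 8*(10 + c) = -24 + (80 + 8*c) = 56 + 8*c)
(f(110/(-8) - 50/(-88), 92) + 4882)*(w + 49408) = ((56 + 8*(110/(-8) - 50/(-88))) + 4882)*(-29066 + 49408) = ((56 + 8*(110*(-⅛) - 50*(-1/88))) + 4882)*20342 = ((56 + 8*(-55/4 + 25/44)) + 4882)*20342 = ((56 + 8*(-145/11)) + 4882)*20342 = ((56 - 1160/11) + 4882)*20342 = (-544/11 + 4882)*20342 = (53158/11)*20342 = 1081340036/11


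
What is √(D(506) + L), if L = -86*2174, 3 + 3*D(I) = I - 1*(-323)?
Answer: 13*I*√9942/3 ≈ 432.07*I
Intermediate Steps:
D(I) = 320/3 + I/3 (D(I) = -1 + (I - 1*(-323))/3 = -1 + (I + 323)/3 = -1 + (323 + I)/3 = -1 + (323/3 + I/3) = 320/3 + I/3)
L = -186964
√(D(506) + L) = √((320/3 + (⅓)*506) - 186964) = √((320/3 + 506/3) - 186964) = √(826/3 - 186964) = √(-560066/3) = 13*I*√9942/3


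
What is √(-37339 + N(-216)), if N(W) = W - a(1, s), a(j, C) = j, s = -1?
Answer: 2*I*√9389 ≈ 193.79*I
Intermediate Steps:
N(W) = -1 + W (N(W) = W - 1*1 = W - 1 = -1 + W)
√(-37339 + N(-216)) = √(-37339 + (-1 - 216)) = √(-37339 - 217) = √(-37556) = 2*I*√9389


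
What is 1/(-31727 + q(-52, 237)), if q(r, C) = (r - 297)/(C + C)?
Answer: -474/15038947 ≈ -3.1518e-5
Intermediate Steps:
q(r, C) = (-297 + r)/(2*C) (q(r, C) = (-297 + r)/((2*C)) = (-297 + r)*(1/(2*C)) = (-297 + r)/(2*C))
1/(-31727 + q(-52, 237)) = 1/(-31727 + (1/2)*(-297 - 52)/237) = 1/(-31727 + (1/2)*(1/237)*(-349)) = 1/(-31727 - 349/474) = 1/(-15038947/474) = -474/15038947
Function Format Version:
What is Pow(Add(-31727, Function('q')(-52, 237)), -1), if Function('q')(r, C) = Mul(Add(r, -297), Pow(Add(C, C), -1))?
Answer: Rational(-474, 15038947) ≈ -3.1518e-5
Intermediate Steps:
Function('q')(r, C) = Mul(Rational(1, 2), Pow(C, -1), Add(-297, r)) (Function('q')(r, C) = Mul(Add(-297, r), Pow(Mul(2, C), -1)) = Mul(Add(-297, r), Mul(Rational(1, 2), Pow(C, -1))) = Mul(Rational(1, 2), Pow(C, -1), Add(-297, r)))
Pow(Add(-31727, Function('q')(-52, 237)), -1) = Pow(Add(-31727, Mul(Rational(1, 2), Pow(237, -1), Add(-297, -52))), -1) = Pow(Add(-31727, Mul(Rational(1, 2), Rational(1, 237), -349)), -1) = Pow(Add(-31727, Rational(-349, 474)), -1) = Pow(Rational(-15038947, 474), -1) = Rational(-474, 15038947)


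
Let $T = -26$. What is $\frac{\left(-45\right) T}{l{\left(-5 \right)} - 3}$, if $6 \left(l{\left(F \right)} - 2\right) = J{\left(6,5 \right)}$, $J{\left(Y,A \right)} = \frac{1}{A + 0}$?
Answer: $- \frac{35100}{29} \approx -1210.3$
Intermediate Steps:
$J{\left(Y,A \right)} = \frac{1}{A}$
$l{\left(F \right)} = \frac{61}{30}$ ($l{\left(F \right)} = 2 + \frac{1}{6 \cdot 5} = 2 + \frac{1}{6} \cdot \frac{1}{5} = 2 + \frac{1}{30} = \frac{61}{30}$)
$\frac{\left(-45\right) T}{l{\left(-5 \right)} - 3} = \frac{\left(-45\right) \left(-26\right)}{\frac{61}{30} - 3} = \frac{1170}{- \frac{29}{30}} = 1170 \left(- \frac{30}{29}\right) = - \frac{35100}{29}$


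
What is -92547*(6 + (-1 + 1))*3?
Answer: -1665846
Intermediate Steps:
-92547*(6 + (-1 + 1))*3 = -92547*(6 + 0)*3 = -555282*3 = -92547*18 = -1665846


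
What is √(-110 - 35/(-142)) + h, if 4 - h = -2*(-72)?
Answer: -140 + I*√2213070/142 ≈ -140.0 + 10.476*I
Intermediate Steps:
h = -140 (h = 4 - (-2)*(-72) = 4 - 1*144 = 4 - 144 = -140)
√(-110 - 35/(-142)) + h = √(-110 - 35/(-142)) - 140 = √(-110 - 35*(-1/142)) - 140 = √(-110 + 35/142) - 140 = √(-15585/142) - 140 = I*√2213070/142 - 140 = -140 + I*√2213070/142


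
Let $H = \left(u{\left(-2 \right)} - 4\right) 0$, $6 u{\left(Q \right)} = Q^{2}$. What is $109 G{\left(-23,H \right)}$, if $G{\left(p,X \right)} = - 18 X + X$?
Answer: $0$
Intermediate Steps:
$u{\left(Q \right)} = \frac{Q^{2}}{6}$
$H = 0$ ($H = \left(\frac{\left(-2\right)^{2}}{6} - 4\right) 0 = \left(\frac{1}{6} \cdot 4 - 4\right) 0 = \left(\frac{2}{3} - 4\right) 0 = \left(- \frac{10}{3}\right) 0 = 0$)
$G{\left(p,X \right)} = - 17 X$
$109 G{\left(-23,H \right)} = 109 \left(\left(-17\right) 0\right) = 109 \cdot 0 = 0$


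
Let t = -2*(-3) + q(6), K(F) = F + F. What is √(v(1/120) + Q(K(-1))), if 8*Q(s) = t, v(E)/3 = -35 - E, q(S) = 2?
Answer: I*√41610/20 ≈ 10.199*I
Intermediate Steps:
K(F) = 2*F
t = 8 (t = -2*(-3) + 2 = 6 + 2 = 8)
v(E) = -105 - 3*E (v(E) = 3*(-35 - E) = -105 - 3*E)
Q(s) = 1 (Q(s) = (⅛)*8 = 1)
√(v(1/120) + Q(K(-1))) = √((-105 - 3/120) + 1) = √((-105 - 3*1/120) + 1) = √((-105 - 1/40) + 1) = √(-4201/40 + 1) = √(-4161/40) = I*√41610/20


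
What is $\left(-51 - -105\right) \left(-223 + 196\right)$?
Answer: $-1458$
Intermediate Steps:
$\left(-51 - -105\right) \left(-223 + 196\right) = \left(-51 + 105\right) \left(-27\right) = 54 \left(-27\right) = -1458$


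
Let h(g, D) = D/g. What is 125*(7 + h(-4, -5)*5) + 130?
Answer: 7145/4 ≈ 1786.3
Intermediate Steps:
125*(7 + h(-4, -5)*5) + 130 = 125*(7 - 5/(-4)*5) + 130 = 125*(7 - 5*(-1/4)*5) + 130 = 125*(7 + (5/4)*5) + 130 = 125*(7 + 25/4) + 130 = 125*(53/4) + 130 = 6625/4 + 130 = 7145/4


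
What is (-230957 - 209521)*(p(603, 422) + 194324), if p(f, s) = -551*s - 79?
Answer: 16860176406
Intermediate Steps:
p(f, s) = -79 - 551*s
(-230957 - 209521)*(p(603, 422) + 194324) = (-230957 - 209521)*((-79 - 551*422) + 194324) = -440478*((-79 - 232522) + 194324) = -440478*(-232601 + 194324) = -440478*(-38277) = 16860176406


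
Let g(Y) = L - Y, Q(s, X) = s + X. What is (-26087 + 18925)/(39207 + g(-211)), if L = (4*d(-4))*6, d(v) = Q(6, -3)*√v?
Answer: -70577929/388449865 + 257832*I/388449865 ≈ -0.18169 + 0.00066375*I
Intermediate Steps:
Q(s, X) = X + s
d(v) = 3*√v (d(v) = (-3 + 6)*√v = 3*√v)
L = 144*I (L = (4*(3*√(-4)))*6 = (4*(3*(2*I)))*6 = (4*(6*I))*6 = (24*I)*6 = 144*I ≈ 144.0*I)
g(Y) = -Y + 144*I (g(Y) = 144*I - Y = -Y + 144*I)
(-26087 + 18925)/(39207 + g(-211)) = (-26087 + 18925)/(39207 + (-1*(-211) + 144*I)) = -7162/(39207 + (211 + 144*I)) = -7162*(39418 - 144*I)/1553799460 = -3581*(39418 - 144*I)/776899730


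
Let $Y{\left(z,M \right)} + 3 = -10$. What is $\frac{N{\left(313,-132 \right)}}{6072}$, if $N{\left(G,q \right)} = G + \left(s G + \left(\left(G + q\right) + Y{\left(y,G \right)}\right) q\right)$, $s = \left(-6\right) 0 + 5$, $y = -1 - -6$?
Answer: $- \frac{3383}{1012} \approx -3.3429$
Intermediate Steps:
$y = 5$ ($y = -1 + 6 = 5$)
$Y{\left(z,M \right)} = -13$ ($Y{\left(z,M \right)} = -3 - 10 = -13$)
$s = 5$ ($s = 0 + 5 = 5$)
$N{\left(G,q \right)} = 6 G + q \left(-13 + G + q\right)$ ($N{\left(G,q \right)} = G + \left(5 G + \left(\left(G + q\right) - 13\right) q\right) = G + \left(5 G + \left(-13 + G + q\right) q\right) = G + \left(5 G + q \left(-13 + G + q\right)\right) = 6 G + q \left(-13 + G + q\right)$)
$\frac{N{\left(313,-132 \right)}}{6072} = \frac{\left(-132\right)^{2} - -1716 + 6 \cdot 313 + 313 \left(-132\right)}{6072} = \left(17424 + 1716 + 1878 - 41316\right) \frac{1}{6072} = \left(-20298\right) \frac{1}{6072} = - \frac{3383}{1012}$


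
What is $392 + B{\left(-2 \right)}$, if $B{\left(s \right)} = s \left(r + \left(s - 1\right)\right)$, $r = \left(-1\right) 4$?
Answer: $406$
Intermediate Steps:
$r = -4$
$B{\left(s \right)} = s \left(-5 + s\right)$ ($B{\left(s \right)} = s \left(-4 + \left(s - 1\right)\right) = s \left(-4 + \left(-1 + s\right)\right) = s \left(-5 + s\right)$)
$392 + B{\left(-2 \right)} = 392 - 2 \left(-5 - 2\right) = 392 - -14 = 392 + 14 = 406$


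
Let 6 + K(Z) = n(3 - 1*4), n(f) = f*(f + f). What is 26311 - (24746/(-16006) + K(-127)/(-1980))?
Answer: 104236748467/3961485 ≈ 26313.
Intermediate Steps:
n(f) = 2*f² (n(f) = f*(2*f) = 2*f²)
K(Z) = -4 (K(Z) = -6 + 2*(3 - 1*4)² = -6 + 2*(3 - 4)² = -6 + 2*(-1)² = -6 + 2*1 = -6 + 2 = -4)
26311 - (24746/(-16006) + K(-127)/(-1980)) = 26311 - (24746/(-16006) - 4/(-1980)) = 26311 - (24746*(-1/16006) - 4*(-1/1980)) = 26311 - (-12373/8003 + 1/495) = 26311 - 1*(-6116632/3961485) = 26311 + 6116632/3961485 = 104236748467/3961485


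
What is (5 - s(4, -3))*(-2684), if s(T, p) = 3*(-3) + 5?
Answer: -24156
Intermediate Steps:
s(T, p) = -4 (s(T, p) = -9 + 5 = -4)
(5 - s(4, -3))*(-2684) = (5 - 1*(-4))*(-2684) = (5 + 4)*(-2684) = 9*(-2684) = -24156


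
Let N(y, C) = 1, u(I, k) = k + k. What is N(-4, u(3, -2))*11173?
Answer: 11173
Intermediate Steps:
u(I, k) = 2*k
N(-4, u(3, -2))*11173 = 1*11173 = 11173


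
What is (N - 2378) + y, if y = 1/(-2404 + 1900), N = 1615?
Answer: -384553/504 ≈ -763.00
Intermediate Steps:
y = -1/504 (y = 1/(-504) = -1/504 ≈ -0.0019841)
(N - 2378) + y = (1615 - 2378) - 1/504 = -763 - 1/504 = -384553/504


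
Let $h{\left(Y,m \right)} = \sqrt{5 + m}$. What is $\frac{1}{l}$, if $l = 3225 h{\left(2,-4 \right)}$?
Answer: $\frac{1}{3225} \approx 0.00031008$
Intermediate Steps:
$l = 3225$ ($l = 3225 \sqrt{5 - 4} = 3225 \sqrt{1} = 3225 \cdot 1 = 3225$)
$\frac{1}{l} = \frac{1}{3225}$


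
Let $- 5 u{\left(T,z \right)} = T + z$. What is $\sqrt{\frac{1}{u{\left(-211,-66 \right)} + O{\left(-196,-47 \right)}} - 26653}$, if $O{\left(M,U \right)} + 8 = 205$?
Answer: $\frac{i \sqrt{42448734222}}{1262} \approx 163.26 i$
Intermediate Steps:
$O{\left(M,U \right)} = 197$ ($O{\left(M,U \right)} = -8 + 205 = 197$)
$u{\left(T,z \right)} = - \frac{T}{5} - \frac{z}{5}$ ($u{\left(T,z \right)} = - \frac{T + z}{5} = - \frac{T}{5} - \frac{z}{5}$)
$\sqrt{\frac{1}{u{\left(-211,-66 \right)} + O{\left(-196,-47 \right)}} - 26653} = \sqrt{\frac{1}{\left(\left(- \frac{1}{5}\right) \left(-211\right) - - \frac{66}{5}\right) + 197} - 26653} = \sqrt{\frac{1}{\left(\frac{211}{5} + \frac{66}{5}\right) + 197} - 26653} = \sqrt{\frac{1}{\frac{277}{5} + 197} - 26653} = \sqrt{\frac{1}{\frac{1262}{5}} - 26653} = \sqrt{\frac{5}{1262} - 26653} = \sqrt{- \frac{33636081}{1262}} = \frac{i \sqrt{42448734222}}{1262}$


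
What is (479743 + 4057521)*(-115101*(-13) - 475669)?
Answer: 4630931278016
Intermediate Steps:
(479743 + 4057521)*(-115101*(-13) - 475669) = 4537264*(1496313 - 475669) = 4537264*1020644 = 4630931278016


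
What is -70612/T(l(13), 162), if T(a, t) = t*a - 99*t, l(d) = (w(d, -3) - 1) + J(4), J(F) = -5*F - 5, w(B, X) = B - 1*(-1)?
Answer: 35306/8991 ≈ 3.9268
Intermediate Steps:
w(B, X) = 1 + B (w(B, X) = B + 1 = 1 + B)
J(F) = -5 - 5*F
l(d) = -25 + d (l(d) = ((1 + d) - 1) + (-5 - 5*4) = d + (-5 - 20) = d - 25 = -25 + d)
T(a, t) = -99*t + a*t (T(a, t) = a*t - 99*t = -99*t + a*t)
-70612/T(l(13), 162) = -70612*1/(162*(-99 + (-25 + 13))) = -70612*1/(162*(-99 - 12)) = -70612/(162*(-111)) = -70612/(-17982) = -70612*(-1/17982) = 35306/8991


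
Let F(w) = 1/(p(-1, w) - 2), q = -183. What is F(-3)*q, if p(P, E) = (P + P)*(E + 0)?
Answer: -183/4 ≈ -45.750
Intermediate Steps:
p(P, E) = 2*E*P (p(P, E) = (2*P)*E = 2*E*P)
F(w) = 1/(-2 - 2*w) (F(w) = 1/(2*w*(-1) - 2) = 1/(-2*w - 2) = 1/(-2 - 2*w))
F(-3)*q = (1/(2*(-1 - 1*(-3))))*(-183) = (1/(2*(-1 + 3)))*(-183) = ((1/2)/2)*(-183) = ((1/2)*(1/2))*(-183) = (1/4)*(-183) = -183/4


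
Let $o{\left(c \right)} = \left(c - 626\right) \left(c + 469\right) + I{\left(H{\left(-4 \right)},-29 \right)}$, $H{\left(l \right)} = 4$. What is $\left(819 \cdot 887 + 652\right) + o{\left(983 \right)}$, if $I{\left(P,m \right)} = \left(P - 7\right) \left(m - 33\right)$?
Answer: $1245655$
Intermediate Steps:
$I{\left(P,m \right)} = \left(-33 + m\right) \left(-7 + P\right)$ ($I{\left(P,m \right)} = \left(-7 + P\right) \left(-33 + m\right) = \left(-33 + m\right) \left(-7 + P\right)$)
$o{\left(c \right)} = 186 + \left(-626 + c\right) \left(469 + c\right)$ ($o{\left(c \right)} = \left(c - 626\right) \left(c + 469\right) + \left(231 - 132 - -203 + 4 \left(-29\right)\right) = \left(-626 + c\right) \left(469 + c\right) + \left(231 - 132 + 203 - 116\right) = \left(-626 + c\right) \left(469 + c\right) + 186 = 186 + \left(-626 + c\right) \left(469 + c\right)$)
$\left(819 \cdot 887 + 652\right) + o{\left(983 \right)} = \left(819 \cdot 887 + 652\right) - \left(447739 - 966289\right) = \left(726453 + 652\right) - -518550 = 727105 + 518550 = 1245655$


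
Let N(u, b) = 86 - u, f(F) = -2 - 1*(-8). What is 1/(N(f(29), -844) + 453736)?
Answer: 1/453816 ≈ 2.2035e-6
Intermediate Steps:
f(F) = 6 (f(F) = -2 + 8 = 6)
1/(N(f(29), -844) + 453736) = 1/((86 - 1*6) + 453736) = 1/((86 - 6) + 453736) = 1/(80 + 453736) = 1/453816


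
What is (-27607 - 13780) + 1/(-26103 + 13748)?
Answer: -511336386/12355 ≈ -41387.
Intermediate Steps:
(-27607 - 13780) + 1/(-26103 + 13748) = -41387 + 1/(-12355) = -41387 - 1/12355 = -511336386/12355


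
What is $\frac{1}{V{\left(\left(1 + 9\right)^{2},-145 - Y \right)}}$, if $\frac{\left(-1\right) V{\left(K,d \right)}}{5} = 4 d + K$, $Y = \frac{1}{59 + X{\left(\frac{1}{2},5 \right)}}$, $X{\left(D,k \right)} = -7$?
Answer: $\frac{13}{31205} \approx 0.0004166$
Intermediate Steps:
$Y = \frac{1}{52}$ ($Y = \frac{1}{59 - 7} = \frac{1}{52} \approx 0.019231$)
$V{\left(K,d \right)} = - 20 d - 5 K$ ($V{\left(K,d \right)} = - 5 \left(4 d + K\right) = - 5 \left(K + 4 d\right) = - 20 d - 5 K$)
$\frac{1}{V{\left(\left(1 + 9\right)^{2},-145 - Y \right)}} = \frac{1}{- 20 \left(-145 - \frac{1}{52}\right) - 5 \left(1 + 9\right)^{2}} = \frac{1}{- 20 \left(-145 - \frac{1}{52}\right) - 5 \cdot 10^{2}} = \frac{1}{\left(-20\right) \left(- \frac{7541}{52}\right) - 500} = \frac{1}{\frac{37705}{13} - 500} = \frac{1}{\frac{31205}{13}} = \frac{13}{31205}$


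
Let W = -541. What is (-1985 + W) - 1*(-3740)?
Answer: 1214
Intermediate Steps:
(-1985 + W) - 1*(-3740) = (-1985 - 541) - 1*(-3740) = -2526 + 3740 = 1214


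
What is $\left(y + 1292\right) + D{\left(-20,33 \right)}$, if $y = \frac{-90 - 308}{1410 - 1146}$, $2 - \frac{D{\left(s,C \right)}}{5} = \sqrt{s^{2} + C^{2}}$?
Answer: $\frac{171665}{132} - 5 \sqrt{1489} \approx 1107.6$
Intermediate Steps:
$D{\left(s,C \right)} = 10 - 5 \sqrt{C^{2} + s^{2}}$ ($D{\left(s,C \right)} = 10 - 5 \sqrt{s^{2} + C^{2}} = 10 - 5 \sqrt{C^{2} + s^{2}}$)
$y = - \frac{199}{132}$ ($y = - \frac{398}{264} = \left(-398\right) \frac{1}{264} = - \frac{199}{132} \approx -1.5076$)
$\left(y + 1292\right) + D{\left(-20,33 \right)} = \left(- \frac{199}{132} + 1292\right) + \left(10 - 5 \sqrt{33^{2} + \left(-20\right)^{2}}\right) = \frac{170345}{132} + \left(10 - 5 \sqrt{1089 + 400}\right) = \frac{170345}{132} + \left(10 - 5 \sqrt{1489}\right) = \frac{171665}{132} - 5 \sqrt{1489}$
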